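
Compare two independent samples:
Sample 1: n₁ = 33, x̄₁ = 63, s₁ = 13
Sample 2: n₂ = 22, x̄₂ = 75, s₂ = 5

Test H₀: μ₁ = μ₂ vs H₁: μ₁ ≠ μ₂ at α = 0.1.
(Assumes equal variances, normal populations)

Answer: t = -4.1207, reject H₀

Derivation:
Pooled variance: s²_p = [32×13² + 21×5²]/(53) = 111.9434
s_p = 10.5803
SE = s_p×√(1/n₁ + 1/n₂) = 10.5803×√(1/33 + 1/22) = 2.9121
t = (x̄₁ - x̄₂)/SE = (63 - 75)/2.9121 = -4.1207
df = 53, t-critical = ±1.674
Decision: reject H₀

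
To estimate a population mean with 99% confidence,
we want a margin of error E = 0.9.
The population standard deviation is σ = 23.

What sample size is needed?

z_0.005 = 2.576
n = (z×σ/E)² = (2.576×23/0.9)²
n = 4333.7352
Round up: n = 4334

Answer: n = 4334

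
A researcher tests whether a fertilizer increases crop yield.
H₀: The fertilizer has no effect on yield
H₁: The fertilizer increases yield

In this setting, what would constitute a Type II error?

Answer: Failing to recommend an effective fertilizer

Derivation:
Type I error: rejecting H₀ when it is actually true (false positive).
Type II error: failing to reject H₀ when H₁ is actually true (false negative).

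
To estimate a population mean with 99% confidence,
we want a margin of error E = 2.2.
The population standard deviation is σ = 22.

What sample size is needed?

Answer: n = 664

Derivation:
z_0.005 = 2.576
n = (z×σ/E)² = (2.576×22/2.2)²
n = 663.5776
Round up: n = 664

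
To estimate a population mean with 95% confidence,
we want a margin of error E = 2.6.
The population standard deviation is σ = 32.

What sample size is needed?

z_0.025 = 1.960
n = (z×σ/E)² = (1.960×32/2.6)²
n = 581.9228
Round up: n = 582

Answer: n = 582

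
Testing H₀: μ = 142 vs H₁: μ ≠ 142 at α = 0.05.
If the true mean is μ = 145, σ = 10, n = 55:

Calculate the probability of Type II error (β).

SE = σ/√n = 10/√55 = 1.3484
Critical values: μ₀ ± z_0.025×SE = 142 ± 1.960×1.3484
Acceptance region: (139.3571, 144.6429)
Under H₁ (μ = 145): z_high = (144.6429 - 145)/1.3484 = -0.2648, z_low = (139.3571 - 145)/1.3484 = -4.1849
β = P(not reject | H₁) = Φ(-0.2648) - Φ(-4.1849) ≈ 0.3956

Answer: β ≈ 0.3956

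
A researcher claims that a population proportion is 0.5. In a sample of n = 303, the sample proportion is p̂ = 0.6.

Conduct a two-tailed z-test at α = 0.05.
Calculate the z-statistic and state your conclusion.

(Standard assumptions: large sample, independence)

Answer: z = 3.4814, reject H₀

Derivation:
H₀: p = 0.5, H₁: p ≠ 0.5
Standard error: SE = √(p₀(1-p₀)/n) = √(0.5×0.5/303) = 0.028724
z-statistic: z = (p̂ - p₀)/SE = (0.6 - 0.5)/0.028724 = 3.4814
Critical value: z_0.025 = ±1.960
p-value = 0.0005
Decision: reject H₀ at α = 0.05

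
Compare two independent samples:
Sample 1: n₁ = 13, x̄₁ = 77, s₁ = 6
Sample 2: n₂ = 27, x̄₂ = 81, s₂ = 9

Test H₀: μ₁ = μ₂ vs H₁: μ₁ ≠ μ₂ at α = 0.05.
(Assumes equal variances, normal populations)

Answer: t = -1.4499, fail to reject H₀

Derivation:
Pooled variance: s²_p = [12×6² + 26×9²]/(38) = 66.7895
s_p = 8.1725
SE = s_p×√(1/n₁ + 1/n₂) = 8.1725×√(1/13 + 1/27) = 2.7589
t = (x̄₁ - x̄₂)/SE = (77 - 81)/2.7589 = -1.4499
df = 38, t-critical = ±2.024
Decision: fail to reject H₀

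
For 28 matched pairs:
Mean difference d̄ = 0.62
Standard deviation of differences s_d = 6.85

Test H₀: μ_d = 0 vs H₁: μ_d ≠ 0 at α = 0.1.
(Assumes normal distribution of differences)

Answer: t = 0.4789, fail to reject H₀

Derivation:
df = n - 1 = 27
SE = s_d/√n = 6.85/√28 = 1.2945
t = d̄/SE = 0.62/1.2945 = 0.4789
Critical value: t_{0.05,27} = ±1.703
p-value ≈ 0.6359
Decision: fail to reject H₀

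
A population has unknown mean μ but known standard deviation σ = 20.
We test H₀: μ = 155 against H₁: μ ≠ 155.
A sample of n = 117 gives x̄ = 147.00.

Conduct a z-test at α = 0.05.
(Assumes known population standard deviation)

Answer: z = -4.3267, reject H₀

Derivation:
Standard error: SE = σ/√n = 20/√117 = 1.8490
z-statistic: z = (x̄ - μ₀)/SE = (147.00 - 155)/1.8490 = -4.3267
Critical value: ±1.960
p-value < 0.0001
Decision: reject H₀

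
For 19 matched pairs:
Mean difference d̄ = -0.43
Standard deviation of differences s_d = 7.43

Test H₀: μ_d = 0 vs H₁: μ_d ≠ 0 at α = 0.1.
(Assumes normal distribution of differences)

Answer: t = -0.2523, fail to reject H₀

Derivation:
df = n - 1 = 18
SE = s_d/√n = 7.43/√19 = 1.7046
t = d̄/SE = -0.43/1.7046 = -0.2523
Critical value: t_{0.05,18} = ±1.734
p-value ≈ 0.8037
Decision: fail to reject H₀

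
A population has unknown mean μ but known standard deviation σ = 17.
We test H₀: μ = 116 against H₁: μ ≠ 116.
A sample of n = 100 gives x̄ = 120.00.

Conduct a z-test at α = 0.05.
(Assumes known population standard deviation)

Answer: z = 2.3529, reject H₀

Derivation:
Standard error: SE = σ/√n = 17/√100 = 1.7000
z-statistic: z = (x̄ - μ₀)/SE = (120.00 - 116)/1.7000 = 2.3529
Critical value: ±1.960
p-value = 0.0186
Decision: reject H₀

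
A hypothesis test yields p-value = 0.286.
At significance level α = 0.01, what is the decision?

Answer: fail to reject H₀

Derivation:
Compare p-value to α:
0.286 ≥ 0.01
Decision: fail to reject H₀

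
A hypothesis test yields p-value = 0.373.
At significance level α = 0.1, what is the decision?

Answer: fail to reject H₀

Derivation:
Compare p-value to α:
0.373 ≥ 0.1
Decision: fail to reject H₀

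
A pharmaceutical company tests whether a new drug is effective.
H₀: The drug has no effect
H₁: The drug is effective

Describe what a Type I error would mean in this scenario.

Type I error: rejecting H₀ when it is actually true (false positive).
Type II error: failing to reject H₀ when H₁ is actually true (false negative).

Answer: Concluding the drug is effective when it actually has no effect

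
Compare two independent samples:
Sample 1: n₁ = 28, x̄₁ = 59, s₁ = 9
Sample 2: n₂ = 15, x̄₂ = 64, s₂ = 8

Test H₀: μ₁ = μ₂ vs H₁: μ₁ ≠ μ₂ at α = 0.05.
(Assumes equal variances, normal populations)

Answer: t = -1.8021, fail to reject H₀

Derivation:
Pooled variance: s²_p = [27×9² + 14×8²]/(41) = 75.1951
s_p = 8.6715
SE = s_p×√(1/n₁ + 1/n₂) = 8.6715×√(1/28 + 1/15) = 2.7746
t = (x̄₁ - x̄₂)/SE = (59 - 64)/2.7746 = -1.8021
df = 41, t-critical = ±2.020
Decision: fail to reject H₀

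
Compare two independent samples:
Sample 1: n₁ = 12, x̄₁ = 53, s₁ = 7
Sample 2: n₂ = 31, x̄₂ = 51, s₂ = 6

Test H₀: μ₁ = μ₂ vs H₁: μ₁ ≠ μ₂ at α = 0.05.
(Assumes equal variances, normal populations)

Answer: t = 0.9362, fail to reject H₀

Derivation:
Pooled variance: s²_p = [11×7² + 30×6²]/(41) = 39.4878
s_p = 6.2839
SE = s_p×√(1/n₁ + 1/n₂) = 6.2839×√(1/12 + 1/31) = 2.1364
t = (x̄₁ - x̄₂)/SE = (53 - 51)/2.1364 = 0.9362
df = 41, t-critical = ±2.020
Decision: fail to reject H₀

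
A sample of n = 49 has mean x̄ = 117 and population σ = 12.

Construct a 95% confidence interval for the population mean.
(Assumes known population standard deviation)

Confidence level: 95%, α = 0.05
z_0.025 = 1.960
SE = σ/√n = 12/√49 = 1.7143
Margin of error = 1.960 × 1.7143 = 3.3600
CI: x̄ ± margin = 117 ± 3.3600
CI: (113.6400, 120.3600)

Answer: (113.6400, 120.3600)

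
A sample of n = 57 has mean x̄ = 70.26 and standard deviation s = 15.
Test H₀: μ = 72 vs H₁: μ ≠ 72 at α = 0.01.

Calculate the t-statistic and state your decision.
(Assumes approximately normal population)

df = n - 1 = 56
SE = s/√n = 15/√57 = 1.9868
t = (x̄ - μ₀)/SE = (70.26 - 72)/1.9868 = -0.8758
Critical value: t_{0.005,56} = ±2.667
p-value ≈ 0.3849
Decision: fail to reject H₀

Answer: t = -0.8758, fail to reject H₀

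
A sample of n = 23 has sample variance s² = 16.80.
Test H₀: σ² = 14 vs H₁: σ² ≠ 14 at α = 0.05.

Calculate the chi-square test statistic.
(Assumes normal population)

df = n - 1 = 22
χ² = (n-1)s²/σ₀² = 22×16.80/14 = 26.4000
Critical values: χ²_{0.975,22} = 10.982, χ²_{0.025,22} = 36.781
Rejection region: χ² < 10.982 or χ² > 36.781
Decision: fail to reject H₀

Answer: χ² = 26.4000, fail to reject H₀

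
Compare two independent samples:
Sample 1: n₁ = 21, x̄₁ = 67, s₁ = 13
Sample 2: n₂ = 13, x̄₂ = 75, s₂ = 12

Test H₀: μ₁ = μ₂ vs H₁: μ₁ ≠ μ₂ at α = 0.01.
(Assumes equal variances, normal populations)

Pooled variance: s²_p = [20×13² + 12×12²]/(32) = 159.6250
s_p = 12.6343
SE = s_p×√(1/n₁ + 1/n₂) = 12.6343×√(1/21 + 1/13) = 4.4587
t = (x̄₁ - x̄₂)/SE = (67 - 75)/4.4587 = -1.7942
df = 32, t-critical = ±2.738
Decision: fail to reject H₀

Answer: t = -1.7942, fail to reject H₀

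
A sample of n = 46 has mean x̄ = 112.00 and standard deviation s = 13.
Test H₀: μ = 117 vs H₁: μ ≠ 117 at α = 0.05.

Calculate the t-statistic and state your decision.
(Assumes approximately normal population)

df = n - 1 = 45
SE = s/√n = 13/√46 = 1.9167
t = (x̄ - μ₀)/SE = (112.00 - 117)/1.9167 = -2.6087
Critical value: t_{0.025,45} = ±2.014
p-value ≈ 0.0123
Decision: reject H₀

Answer: t = -2.6087, reject H₀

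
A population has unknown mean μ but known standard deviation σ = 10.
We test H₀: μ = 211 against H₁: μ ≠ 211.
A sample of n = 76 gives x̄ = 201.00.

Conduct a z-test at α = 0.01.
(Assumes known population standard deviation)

Standard error: SE = σ/√n = 10/√76 = 1.1471
z-statistic: z = (x̄ - μ₀)/SE = (201.00 - 211)/1.1471 = -8.7176
Critical value: ±2.576
p-value < 0.0001
Decision: reject H₀

Answer: z = -8.7176, reject H₀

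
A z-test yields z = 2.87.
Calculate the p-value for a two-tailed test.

Answer: p-value ≈ 0.0041

Derivation:
For z = 2.87:
p = 2×P(Z > |2.87|) = 2×(1 - Φ(2.87)) = 0.0041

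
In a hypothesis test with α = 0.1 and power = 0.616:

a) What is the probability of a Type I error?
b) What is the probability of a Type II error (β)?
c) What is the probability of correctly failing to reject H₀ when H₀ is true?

Answer: a) 0.1, b) 0.384, c) 0.9

Derivation:
a) Type I error probability = α = 0.1
b) Power = P(reject H₀ | H₁ true) = 1 - β = 0.616, so Type II error probability = β = 1 - Power = 0.384
c) P(fail to reject H₀ | H₀ true) = 1 - α = 0.9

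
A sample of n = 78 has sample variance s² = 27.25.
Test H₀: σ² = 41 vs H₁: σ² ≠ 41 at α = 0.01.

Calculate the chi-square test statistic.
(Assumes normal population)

df = n - 1 = 77
χ² = (n-1)s²/σ₀² = 77×27.25/41 = 51.1768
Critical values: χ²_{0.995,77} = 48.788, χ²_{0.005,77} = 112.704
Rejection region: χ² < 48.788 or χ² > 112.704
Decision: fail to reject H₀

Answer: χ² = 51.1768, fail to reject H₀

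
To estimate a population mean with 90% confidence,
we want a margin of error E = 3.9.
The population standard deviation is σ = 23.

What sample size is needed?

Answer: n = 95

Derivation:
z_0.05 = 1.645
n = (z×σ/E)² = (1.645×23/3.9)²
n = 94.1149
Round up: n = 95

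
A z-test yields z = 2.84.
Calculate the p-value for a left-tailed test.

Answer: p-value ≈ 0.9977

Derivation:
For z = 2.84:
p = P(Z < 2.84) = Φ(2.84) = 0.9977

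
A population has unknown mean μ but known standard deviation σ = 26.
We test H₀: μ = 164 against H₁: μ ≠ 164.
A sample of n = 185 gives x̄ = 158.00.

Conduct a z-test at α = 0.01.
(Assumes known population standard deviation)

Answer: z = -3.1387, reject H₀

Derivation:
Standard error: SE = σ/√n = 26/√185 = 1.9116
z-statistic: z = (x̄ - μ₀)/SE = (158.00 - 164)/1.9116 = -3.1387
Critical value: ±2.576
p-value = 0.0017
Decision: reject H₀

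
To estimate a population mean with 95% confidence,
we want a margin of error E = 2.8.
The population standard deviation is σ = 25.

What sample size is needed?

z_0.025 = 1.960
n = (z×σ/E)² = (1.960×25/2.8)²
n = 306.2500
Round up: n = 307

Answer: n = 307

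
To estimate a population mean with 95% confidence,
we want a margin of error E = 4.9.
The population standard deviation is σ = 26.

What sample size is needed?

z_0.025 = 1.960
n = (z×σ/E)² = (1.960×26/4.9)²
n = 108.1600
Round up: n = 109

Answer: n = 109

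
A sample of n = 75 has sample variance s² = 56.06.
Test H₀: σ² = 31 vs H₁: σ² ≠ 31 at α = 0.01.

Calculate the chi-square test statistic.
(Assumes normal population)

df = n - 1 = 74
χ² = (n-1)s²/σ₀² = 74×56.06/31 = 133.8206
Critical values: χ²_{0.995,74} = 46.417, χ²_{0.005,74} = 109.074
Rejection region: χ² < 46.417 or χ² > 109.074
Decision: reject H₀

Answer: χ² = 133.8206, reject H₀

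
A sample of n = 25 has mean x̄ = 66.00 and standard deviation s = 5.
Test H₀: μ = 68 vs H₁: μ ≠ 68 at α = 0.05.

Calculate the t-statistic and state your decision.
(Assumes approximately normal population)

df = n - 1 = 24
SE = s/√n = 5/√25 = 1.0000
t = (x̄ - μ₀)/SE = (66.00 - 68)/1.0000 = -2.0000
Critical value: t_{0.025,24} = ±2.064
p-value ≈ 0.0569
Decision: fail to reject H₀

Answer: t = -2.0000, fail to reject H₀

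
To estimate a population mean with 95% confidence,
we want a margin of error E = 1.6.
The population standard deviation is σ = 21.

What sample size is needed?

Answer: n = 662

Derivation:
z_0.025 = 1.960
n = (z×σ/E)² = (1.960×21/1.6)²
n = 661.7756
Round up: n = 662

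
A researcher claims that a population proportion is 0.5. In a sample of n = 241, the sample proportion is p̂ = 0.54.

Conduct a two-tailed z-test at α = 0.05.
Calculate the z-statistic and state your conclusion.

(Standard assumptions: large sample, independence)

H₀: p = 0.5, H₁: p ≠ 0.5
Standard error: SE = √(p₀(1-p₀)/n) = √(0.5×0.5/241) = 0.032208
z-statistic: z = (p̂ - p₀)/SE = (0.54 - 0.5)/0.032208 = 1.2419
Critical value: z_0.025 = ±1.960
p-value = 0.2143
Decision: fail to reject H₀ at α = 0.05

Answer: z = 1.2419, fail to reject H₀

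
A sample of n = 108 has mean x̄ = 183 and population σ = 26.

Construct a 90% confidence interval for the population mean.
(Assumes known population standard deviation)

Answer: (178.8844, 187.1156)

Derivation:
Confidence level: 90%, α = 0.1
z_0.05 = 1.645
SE = σ/√n = 26/√108 = 2.5019
Margin of error = 1.645 × 2.5019 = 4.1156
CI: x̄ ± margin = 183 ± 4.1156
CI: (178.8844, 187.1156)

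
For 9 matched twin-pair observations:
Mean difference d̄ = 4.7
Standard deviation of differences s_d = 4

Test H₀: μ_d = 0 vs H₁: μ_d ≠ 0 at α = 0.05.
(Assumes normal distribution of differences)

Answer: t = 3.5251, reject H₀

Derivation:
df = n - 1 = 8
SE = s_d/√n = 4/√9 = 1.3333
t = d̄/SE = 4.7/1.3333 = 3.5251
Critical value: t_{0.025,8} = ±2.306
p-value ≈ 0.0078
Decision: reject H₀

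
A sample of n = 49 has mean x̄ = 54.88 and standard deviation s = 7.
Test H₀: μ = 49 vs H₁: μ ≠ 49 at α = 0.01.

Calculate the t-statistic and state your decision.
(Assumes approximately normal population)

df = n - 1 = 48
SE = s/√n = 7/√49 = 1.0000
t = (x̄ - μ₀)/SE = (54.88 - 49)/1.0000 = 5.8800
Critical value: t_{0.005,48} = ±2.682
p-value < 0.0001
Decision: reject H₀

Answer: t = 5.8800, reject H₀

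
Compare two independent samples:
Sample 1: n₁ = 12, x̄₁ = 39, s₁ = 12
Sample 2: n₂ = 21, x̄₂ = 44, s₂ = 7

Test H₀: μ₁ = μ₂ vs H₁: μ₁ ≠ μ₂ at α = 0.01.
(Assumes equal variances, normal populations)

Pooled variance: s²_p = [11×12² + 20×7²]/(31) = 82.7097
s_p = 9.0945
SE = s_p×√(1/n₁ + 1/n₂) = 9.0945×√(1/12 + 1/21) = 3.2911
t = (x̄₁ - x̄₂)/SE = (39 - 44)/3.2911 = -1.5192
df = 31, t-critical = ±2.744
Decision: fail to reject H₀

Answer: t = -1.5192, fail to reject H₀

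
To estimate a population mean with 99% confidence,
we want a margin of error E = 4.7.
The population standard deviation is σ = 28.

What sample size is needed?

z_0.005 = 2.576
n = (z×σ/E)² = (2.576×28/4.7)²
n = 235.5115
Round up: n = 236

Answer: n = 236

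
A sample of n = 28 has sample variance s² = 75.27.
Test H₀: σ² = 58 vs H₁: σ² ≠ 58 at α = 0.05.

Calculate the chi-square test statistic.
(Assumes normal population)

df = n - 1 = 27
χ² = (n-1)s²/σ₀² = 27×75.27/58 = 35.0395
Critical values: χ²_{0.975,27} = 14.573, χ²_{0.025,27} = 43.195
Rejection region: χ² < 14.573 or χ² > 43.195
Decision: fail to reject H₀

Answer: χ² = 35.0395, fail to reject H₀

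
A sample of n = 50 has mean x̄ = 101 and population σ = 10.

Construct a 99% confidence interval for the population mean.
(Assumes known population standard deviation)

Confidence level: 99%, α = 0.01
z_0.005 = 2.576
SE = σ/√n = 10/√50 = 1.4142
Margin of error = 2.576 × 1.4142 = 3.6430
CI: x̄ ± margin = 101 ± 3.6430
CI: (97.3570, 104.6430)

Answer: (97.3570, 104.6430)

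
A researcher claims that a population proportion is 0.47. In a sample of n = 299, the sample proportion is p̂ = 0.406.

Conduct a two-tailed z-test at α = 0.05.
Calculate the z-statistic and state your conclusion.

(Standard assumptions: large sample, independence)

H₀: p = 0.47, H₁: p ≠ 0.47
Standard error: SE = √(p₀(1-p₀)/n) = √(0.47×0.53/299) = 0.028864
z-statistic: z = (p̂ - p₀)/SE = (0.406 - 0.47)/0.028864 = -2.2173
Critical value: z_0.025 = ±1.960
p-value = 0.0266
Decision: reject H₀ at α = 0.05

Answer: z = -2.2173, reject H₀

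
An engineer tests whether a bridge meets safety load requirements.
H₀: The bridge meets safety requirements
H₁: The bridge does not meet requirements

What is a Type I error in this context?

Type I error: rejecting H₀ when it is actually true (false positive).
Type II error: failing to reject H₀ when H₁ is actually true (false negative).

Answer: Unnecessarily closing a safe bridge for repairs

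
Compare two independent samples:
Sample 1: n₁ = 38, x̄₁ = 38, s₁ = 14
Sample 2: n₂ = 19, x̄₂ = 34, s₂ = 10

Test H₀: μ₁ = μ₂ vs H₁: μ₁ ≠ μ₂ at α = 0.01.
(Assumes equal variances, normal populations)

Pooled variance: s²_p = [37×14² + 18×10²]/(55) = 164.5818
s_p = 12.8289
SE = s_p×√(1/n₁ + 1/n₂) = 12.8289×√(1/38 + 1/19) = 3.6046
t = (x̄₁ - x̄₂)/SE = (38 - 34)/3.6046 = 1.1097
df = 55, t-critical = ±2.668
Decision: fail to reject H₀

Answer: t = 1.1097, fail to reject H₀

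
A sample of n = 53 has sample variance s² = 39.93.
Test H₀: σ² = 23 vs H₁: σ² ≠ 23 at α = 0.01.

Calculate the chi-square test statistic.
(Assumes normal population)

Answer: χ² = 90.2765, reject H₀

Derivation:
df = n - 1 = 52
χ² = (n-1)s²/σ₀² = 52×39.93/23 = 90.2765
Critical values: χ²_{0.995,52} = 29.481, χ²_{0.005,52} = 82.001
Rejection region: χ² < 29.481 or χ² > 82.001
Decision: reject H₀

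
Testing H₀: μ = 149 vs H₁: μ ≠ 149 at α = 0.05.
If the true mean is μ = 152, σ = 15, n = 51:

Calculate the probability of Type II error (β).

SE = σ/√n = 15/√51 = 2.1004
Critical values: μ₀ ± z_0.025×SE = 149 ± 1.960×2.1004
Acceptance region: (144.8832, 153.1168)
Under H₁ (μ = 152): z_high = (153.1168 - 152)/2.1004 = 0.5317, z_low = (144.8832 - 152)/2.1004 = -3.3883
β = P(not reject | H₁) = Φ(0.5317) - Φ(-3.3883) ≈ 0.7022

Answer: β ≈ 0.7022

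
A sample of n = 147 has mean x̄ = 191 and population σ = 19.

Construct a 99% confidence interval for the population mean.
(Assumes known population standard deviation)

Confidence level: 99%, α = 0.01
z_0.005 = 2.576
SE = σ/√n = 19/√147 = 1.5671
Margin of error = 2.576 × 1.5671 = 4.0368
CI: x̄ ± margin = 191 ± 4.0368
CI: (186.9632, 195.0368)

Answer: (186.9632, 195.0368)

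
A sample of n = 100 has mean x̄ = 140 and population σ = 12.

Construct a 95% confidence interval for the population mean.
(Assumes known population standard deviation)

Answer: (137.6480, 142.3520)

Derivation:
Confidence level: 95%, α = 0.05
z_0.025 = 1.960
SE = σ/√n = 12/√100 = 1.2000
Margin of error = 1.960 × 1.2000 = 2.3520
CI: x̄ ± margin = 140 ± 2.3520
CI: (137.6480, 142.3520)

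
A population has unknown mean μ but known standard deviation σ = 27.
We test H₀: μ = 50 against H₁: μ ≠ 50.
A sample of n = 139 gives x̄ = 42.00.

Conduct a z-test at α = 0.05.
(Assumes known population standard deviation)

Answer: z = -3.4933, reject H₀

Derivation:
Standard error: SE = σ/√n = 27/√139 = 2.2901
z-statistic: z = (x̄ - μ₀)/SE = (42.00 - 50)/2.2901 = -3.4933
Critical value: ±1.960
p-value = 0.0005
Decision: reject H₀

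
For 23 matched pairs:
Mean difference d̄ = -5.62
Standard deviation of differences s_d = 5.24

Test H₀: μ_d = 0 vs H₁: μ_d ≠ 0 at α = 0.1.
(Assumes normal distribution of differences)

Answer: t = -5.1437, reject H₀

Derivation:
df = n - 1 = 22
SE = s_d/√n = 5.24/√23 = 1.0926
t = d̄/SE = -5.62/1.0926 = -5.1437
Critical value: t_{0.05,22} = ±1.717
p-value < 0.0001
Decision: reject H₀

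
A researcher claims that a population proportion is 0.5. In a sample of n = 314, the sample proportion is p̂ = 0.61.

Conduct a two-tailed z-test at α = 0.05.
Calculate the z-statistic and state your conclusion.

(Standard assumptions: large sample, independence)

H₀: p = 0.5, H₁: p ≠ 0.5
Standard error: SE = √(p₀(1-p₀)/n) = √(0.5×0.5/314) = 0.028217
z-statistic: z = (p̂ - p₀)/SE = (0.61 - 0.5)/0.028217 = 3.8984
Critical value: z_0.025 = ±1.960
p-value = 0.0001
Decision: reject H₀ at α = 0.05

Answer: z = 3.8984, reject H₀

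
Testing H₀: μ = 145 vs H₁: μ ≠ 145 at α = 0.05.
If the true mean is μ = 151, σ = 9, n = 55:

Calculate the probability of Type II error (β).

Answer: β ≈ 0.0014

Derivation:
SE = σ/√n = 9/√55 = 1.2136
Critical values: μ₀ ± z_0.025×SE = 145 ± 1.960×1.2136
Acceptance region: (142.6213, 147.3787)
Under H₁ (μ = 151): z_high = (147.3787 - 151)/1.2136 = -2.9839, z_low = (142.6213 - 151)/1.2136 = -6.9040
β = P(not reject | H₁) = Φ(-2.9839) - Φ(-6.9040) ≈ 0.0014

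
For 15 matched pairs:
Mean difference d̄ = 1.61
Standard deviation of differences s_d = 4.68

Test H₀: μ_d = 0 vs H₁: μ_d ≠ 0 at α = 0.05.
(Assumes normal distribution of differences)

df = n - 1 = 14
SE = s_d/√n = 4.68/√15 = 1.2084
t = d̄/SE = 1.61/1.2084 = 1.3323
Critical value: t_{0.025,14} = ±2.145
p-value ≈ 0.2040
Decision: fail to reject H₀

Answer: t = 1.3323, fail to reject H₀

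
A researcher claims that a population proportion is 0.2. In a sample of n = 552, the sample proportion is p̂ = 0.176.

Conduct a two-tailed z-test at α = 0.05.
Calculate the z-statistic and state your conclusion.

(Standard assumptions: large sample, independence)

Answer: z = -1.4097, fail to reject H₀

Derivation:
H₀: p = 0.2, H₁: p ≠ 0.2
Standard error: SE = √(p₀(1-p₀)/n) = √(0.2×0.8/552) = 0.017025
z-statistic: z = (p̂ - p₀)/SE = (0.176 - 0.2)/0.017025 = -1.4097
Critical value: z_0.025 = ±1.960
p-value = 0.1586
Decision: fail to reject H₀ at α = 0.05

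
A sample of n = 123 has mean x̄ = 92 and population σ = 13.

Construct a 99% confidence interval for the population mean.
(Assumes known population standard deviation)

Answer: (88.9804, 95.0196)

Derivation:
Confidence level: 99%, α = 0.01
z_0.005 = 2.576
SE = σ/√n = 13/√123 = 1.1722
Margin of error = 2.576 × 1.1722 = 3.0196
CI: x̄ ± margin = 92 ± 3.0196
CI: (88.9804, 95.0196)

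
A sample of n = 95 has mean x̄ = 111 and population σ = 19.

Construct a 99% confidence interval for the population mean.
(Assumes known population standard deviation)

Answer: (105.9783, 116.0217)

Derivation:
Confidence level: 99%, α = 0.01
z_0.005 = 2.576
SE = σ/√n = 19/√95 = 1.9494
Margin of error = 2.576 × 1.9494 = 5.0217
CI: x̄ ± margin = 111 ± 5.0217
CI: (105.9783, 116.0217)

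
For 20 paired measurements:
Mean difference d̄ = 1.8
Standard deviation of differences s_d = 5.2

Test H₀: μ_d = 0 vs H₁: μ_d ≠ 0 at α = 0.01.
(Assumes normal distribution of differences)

df = n - 1 = 19
SE = s_d/√n = 5.2/√20 = 1.1628
t = d̄/SE = 1.8/1.1628 = 1.5480
Critical value: t_{0.005,19} = ±2.861
p-value ≈ 0.1381
Decision: fail to reject H₀

Answer: t = 1.5480, fail to reject H₀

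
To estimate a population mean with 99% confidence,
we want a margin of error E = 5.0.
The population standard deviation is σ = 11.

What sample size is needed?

z_0.005 = 2.576
n = (z×σ/E)² = (2.576×11/5.0)²
n = 32.1172
Round up: n = 33

Answer: n = 33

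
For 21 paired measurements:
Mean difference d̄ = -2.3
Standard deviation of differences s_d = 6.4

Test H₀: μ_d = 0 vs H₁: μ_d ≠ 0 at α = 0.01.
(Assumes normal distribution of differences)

Answer: t = -1.6469, fail to reject H₀

Derivation:
df = n - 1 = 20
SE = s_d/√n = 6.4/√21 = 1.3966
t = d̄/SE = -2.3/1.3966 = -1.6469
Critical value: t_{0.005,20} = ±2.845
p-value ≈ 0.1152
Decision: fail to reject H₀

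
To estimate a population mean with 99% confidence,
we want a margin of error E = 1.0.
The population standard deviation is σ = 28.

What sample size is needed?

Answer: n = 5203

Derivation:
z_0.005 = 2.576
n = (z×σ/E)² = (2.576×28/1.0)²
n = 5202.4484
Round up: n = 5203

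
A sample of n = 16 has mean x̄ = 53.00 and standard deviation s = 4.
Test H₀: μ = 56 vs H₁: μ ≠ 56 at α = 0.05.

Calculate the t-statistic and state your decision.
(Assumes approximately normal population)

df = n - 1 = 15
SE = s/√n = 4/√16 = 1.0000
t = (x̄ - μ₀)/SE = (53.00 - 56)/1.0000 = -3.0000
Critical value: t_{0.025,15} = ±2.131
p-value ≈ 0.0090
Decision: reject H₀

Answer: t = -3.0000, reject H₀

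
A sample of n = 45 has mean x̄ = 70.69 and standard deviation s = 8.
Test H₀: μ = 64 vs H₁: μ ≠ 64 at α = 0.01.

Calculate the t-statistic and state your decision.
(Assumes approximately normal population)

df = n - 1 = 44
SE = s/√n = 8/√45 = 1.1926
t = (x̄ - μ₀)/SE = (70.69 - 64)/1.1926 = 5.6096
Critical value: t_{0.005,44} = ±2.692
p-value < 0.0001
Decision: reject H₀

Answer: t = 5.6096, reject H₀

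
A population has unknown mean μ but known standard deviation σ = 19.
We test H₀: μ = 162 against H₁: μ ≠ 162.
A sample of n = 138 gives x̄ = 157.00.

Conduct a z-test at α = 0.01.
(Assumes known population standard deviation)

Answer: z = -3.0914, reject H₀

Derivation:
Standard error: SE = σ/√n = 19/√138 = 1.6174
z-statistic: z = (x̄ - μ₀)/SE = (157.00 - 162)/1.6174 = -3.0914
Critical value: ±2.576
p-value = 0.0020
Decision: reject H₀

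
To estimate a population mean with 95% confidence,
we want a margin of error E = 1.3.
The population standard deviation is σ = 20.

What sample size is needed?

z_0.025 = 1.960
n = (z×σ/E)² = (1.960×20/1.3)²
n = 909.2544
Round up: n = 910

Answer: n = 910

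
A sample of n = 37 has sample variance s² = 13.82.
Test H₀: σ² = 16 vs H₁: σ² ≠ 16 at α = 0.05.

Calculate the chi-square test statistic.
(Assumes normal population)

df = n - 1 = 36
χ² = (n-1)s²/σ₀² = 36×13.82/16 = 31.0950
Critical values: χ²_{0.975,36} = 21.336, χ²_{0.025,36} = 54.437
Rejection region: χ² < 21.336 or χ² > 54.437
Decision: fail to reject H₀

Answer: χ² = 31.0950, fail to reject H₀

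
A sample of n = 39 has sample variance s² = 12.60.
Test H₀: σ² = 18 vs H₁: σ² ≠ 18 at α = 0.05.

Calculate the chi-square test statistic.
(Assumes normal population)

Answer: χ² = 26.6000, fail to reject H₀

Derivation:
df = n - 1 = 38
χ² = (n-1)s²/σ₀² = 38×12.60/18 = 26.6000
Critical values: χ²_{0.975,38} = 22.878, χ²_{0.025,38} = 56.896
Rejection region: χ² < 22.878 or χ² > 56.896
Decision: fail to reject H₀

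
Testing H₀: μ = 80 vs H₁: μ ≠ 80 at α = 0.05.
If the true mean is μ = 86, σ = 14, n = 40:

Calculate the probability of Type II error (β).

SE = σ/√n = 14/√40 = 2.2136
Critical values: μ₀ ± z_0.025×SE = 80 ± 1.960×2.2136
Acceptance region: (75.6613, 84.3387)
Under H₁ (μ = 86): z_high = (84.3387 - 86)/2.2136 = -0.7505, z_low = (75.6613 - 86)/2.2136 = -4.6705
β = P(not reject | H₁) = Φ(-0.7505) - Φ(-4.6705) ≈ 0.2265

Answer: β ≈ 0.2265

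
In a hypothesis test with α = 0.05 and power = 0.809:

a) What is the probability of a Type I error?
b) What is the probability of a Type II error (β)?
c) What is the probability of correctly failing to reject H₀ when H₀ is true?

Answer: a) 0.05, b) 0.191, c) 0.95

Derivation:
a) Type I error probability = α = 0.05
b) Power = P(reject H₀ | H₁ true) = 1 - β = 0.809, so Type II error probability = β = 1 - Power = 0.191
c) P(fail to reject H₀ | H₀ true) = 1 - α = 0.95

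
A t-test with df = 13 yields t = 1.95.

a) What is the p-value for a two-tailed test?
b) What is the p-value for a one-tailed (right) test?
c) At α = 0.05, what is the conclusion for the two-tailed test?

Answer: a) 0.0731, b) 0.0365, c) fail to reject H₀

Derivation:
Using t-distribution with df = 13:
a) Two-tailed: p = 2×P(T > 1.95) = 0.0731
b) One-tailed: p = P(T > 1.95) = 0.0365
c) 0.0731 ≥ 0.05, fail to reject H₀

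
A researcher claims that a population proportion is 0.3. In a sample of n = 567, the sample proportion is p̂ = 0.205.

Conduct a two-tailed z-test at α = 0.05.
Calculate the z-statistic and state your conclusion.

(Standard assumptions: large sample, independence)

H₀: p = 0.3, H₁: p ≠ 0.3
Standard error: SE = √(p₀(1-p₀)/n) = √(0.3×0.7/567) = 0.019245
z-statistic: z = (p̂ - p₀)/SE = (0.205 - 0.3)/0.019245 = -4.9363
Critical value: z_0.025 = ±1.960
p-value < 0.0001
Decision: reject H₀ at α = 0.05

Answer: z = -4.9363, reject H₀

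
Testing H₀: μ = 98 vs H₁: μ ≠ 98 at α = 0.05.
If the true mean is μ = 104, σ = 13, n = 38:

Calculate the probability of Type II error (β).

Answer: β ≈ 0.1881

Derivation:
SE = σ/√n = 13/√38 = 2.1089
Critical values: μ₀ ± z_0.025×SE = 98 ± 1.960×2.1089
Acceptance region: (93.8666, 102.1334)
Under H₁ (μ = 104): z_high = (102.1334 - 104)/2.1089 = -0.8851, z_low = (93.8666 - 104)/2.1089 = -4.8051
β = P(not reject | H₁) = Φ(-0.8851) - Φ(-4.8051) ≈ 0.1881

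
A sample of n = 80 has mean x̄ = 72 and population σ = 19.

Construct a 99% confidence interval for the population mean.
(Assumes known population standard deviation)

Confidence level: 99%, α = 0.01
z_0.005 = 2.576
SE = σ/√n = 19/√80 = 2.1243
Margin of error = 2.576 × 2.1243 = 5.4722
CI: x̄ ± margin = 72 ± 5.4722
CI: (66.5278, 77.4722)

Answer: (66.5278, 77.4722)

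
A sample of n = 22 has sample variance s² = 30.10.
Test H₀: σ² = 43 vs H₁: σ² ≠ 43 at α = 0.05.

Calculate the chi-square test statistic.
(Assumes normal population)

df = n - 1 = 21
χ² = (n-1)s²/σ₀² = 21×30.10/43 = 14.7000
Critical values: χ²_{0.975,21} = 10.283, χ²_{0.025,21} = 35.479
Rejection region: χ² < 10.283 or χ² > 35.479
Decision: fail to reject H₀

Answer: χ² = 14.7000, fail to reject H₀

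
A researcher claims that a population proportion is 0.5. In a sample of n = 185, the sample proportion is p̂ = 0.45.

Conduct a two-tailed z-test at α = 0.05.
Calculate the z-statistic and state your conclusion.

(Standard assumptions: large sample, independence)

H₀: p = 0.5, H₁: p ≠ 0.5
Standard error: SE = √(p₀(1-p₀)/n) = √(0.5×0.5/185) = 0.036761
z-statistic: z = (p̂ - p₀)/SE = (0.45 - 0.5)/0.036761 = -1.3601
Critical value: z_0.025 = ±1.960
p-value = 0.1738
Decision: fail to reject H₀ at α = 0.05

Answer: z = -1.3601, fail to reject H₀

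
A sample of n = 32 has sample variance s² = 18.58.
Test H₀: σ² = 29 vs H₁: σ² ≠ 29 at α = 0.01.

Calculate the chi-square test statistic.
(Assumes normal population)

df = n - 1 = 31
χ² = (n-1)s²/σ₀² = 31×18.58/29 = 19.8614
Critical values: χ²_{0.995,31} = 14.458, χ²_{0.005,31} = 55.003
Rejection region: χ² < 14.458 or χ² > 55.003
Decision: fail to reject H₀

Answer: χ² = 19.8614, fail to reject H₀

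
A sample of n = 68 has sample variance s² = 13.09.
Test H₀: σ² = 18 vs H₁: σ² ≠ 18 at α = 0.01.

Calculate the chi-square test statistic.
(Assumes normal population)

Answer: χ² = 48.7239, fail to reject H₀

Derivation:
df = n - 1 = 67
χ² = (n-1)s²/σ₀² = 67×13.09/18 = 48.7239
Critical values: χ²_{0.995,67} = 40.935, χ²_{0.005,67} = 100.554
Rejection region: χ² < 40.935 or χ² > 100.554
Decision: fail to reject H₀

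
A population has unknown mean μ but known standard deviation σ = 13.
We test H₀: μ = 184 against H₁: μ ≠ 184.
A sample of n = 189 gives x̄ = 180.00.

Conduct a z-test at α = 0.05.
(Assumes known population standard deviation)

Standard error: SE = σ/√n = 13/√189 = 0.9456
z-statistic: z = (x̄ - μ₀)/SE = (180.00 - 184)/0.9456 = -4.2301
Critical value: ±1.960
p-value < 0.0001
Decision: reject H₀

Answer: z = -4.2301, reject H₀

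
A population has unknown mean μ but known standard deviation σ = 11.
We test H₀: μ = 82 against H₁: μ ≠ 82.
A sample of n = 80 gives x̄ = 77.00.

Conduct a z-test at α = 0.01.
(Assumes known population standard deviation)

Standard error: SE = σ/√n = 11/√80 = 1.2298
z-statistic: z = (x̄ - μ₀)/SE = (77.00 - 82)/1.2298 = -4.0657
Critical value: ±2.576
p-value < 0.0001
Decision: reject H₀

Answer: z = -4.0657, reject H₀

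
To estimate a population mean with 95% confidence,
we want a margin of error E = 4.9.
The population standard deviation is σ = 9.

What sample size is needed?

z_0.025 = 1.960
n = (z×σ/E)² = (1.960×9/4.9)²
n = 12.9600
Round up: n = 13

Answer: n = 13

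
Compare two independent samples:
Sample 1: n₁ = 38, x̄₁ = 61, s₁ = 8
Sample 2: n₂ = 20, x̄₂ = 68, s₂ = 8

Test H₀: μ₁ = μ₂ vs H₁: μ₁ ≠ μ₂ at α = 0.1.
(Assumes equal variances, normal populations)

Answer: t = -3.1674, reject H₀

Derivation:
Pooled variance: s²_p = [37×8² + 19×8²]/(56) = 64.0000
s_p = 8.0000
SE = s_p×√(1/n₁ + 1/n₂) = 8.0000×√(1/38 + 1/20) = 2.2100
t = (x̄₁ - x̄₂)/SE = (61 - 68)/2.2100 = -3.1674
df = 56, t-critical = ±1.673
Decision: reject H₀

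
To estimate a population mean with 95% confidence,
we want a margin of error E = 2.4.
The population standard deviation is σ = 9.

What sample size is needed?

z_0.025 = 1.960
n = (z×σ/E)² = (1.960×9/2.4)²
n = 54.0225
Round up: n = 55

Answer: n = 55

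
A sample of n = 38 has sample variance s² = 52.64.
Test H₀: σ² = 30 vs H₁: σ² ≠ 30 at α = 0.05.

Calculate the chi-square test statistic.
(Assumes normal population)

Answer: χ² = 64.9227, reject H₀

Derivation:
df = n - 1 = 37
χ² = (n-1)s²/σ₀² = 37×52.64/30 = 64.9227
Critical values: χ²_{0.975,37} = 22.106, χ²_{0.025,37} = 55.668
Rejection region: χ² < 22.106 or χ² > 55.668
Decision: reject H₀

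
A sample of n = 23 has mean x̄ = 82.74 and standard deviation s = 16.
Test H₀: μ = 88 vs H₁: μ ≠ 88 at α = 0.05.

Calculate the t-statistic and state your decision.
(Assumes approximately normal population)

df = n - 1 = 22
SE = s/√n = 16/√23 = 3.3362
t = (x̄ - μ₀)/SE = (82.74 - 88)/3.3362 = -1.5766
Critical value: t_{0.025,22} = ±2.074
p-value ≈ 0.1292
Decision: fail to reject H₀

Answer: t = -1.5766, fail to reject H₀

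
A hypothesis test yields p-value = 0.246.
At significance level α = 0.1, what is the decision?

Compare p-value to α:
0.246 ≥ 0.1
Decision: fail to reject H₀

Answer: fail to reject H₀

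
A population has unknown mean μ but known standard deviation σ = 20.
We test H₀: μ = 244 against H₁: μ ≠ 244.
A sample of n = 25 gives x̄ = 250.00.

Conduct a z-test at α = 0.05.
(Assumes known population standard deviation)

Standard error: SE = σ/√n = 20/√25 = 4.0000
z-statistic: z = (x̄ - μ₀)/SE = (250.00 - 244)/4.0000 = 1.5000
Critical value: ±1.960
p-value = 0.1336
Decision: fail to reject H₀

Answer: z = 1.5000, fail to reject H₀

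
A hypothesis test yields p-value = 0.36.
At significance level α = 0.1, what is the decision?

Compare p-value to α:
0.36 ≥ 0.1
Decision: fail to reject H₀

Answer: fail to reject H₀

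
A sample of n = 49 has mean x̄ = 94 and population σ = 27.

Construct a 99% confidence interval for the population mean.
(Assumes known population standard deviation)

Confidence level: 99%, α = 0.01
z_0.005 = 2.576
SE = σ/√n = 27/√49 = 3.8571
Margin of error = 2.576 × 3.8571 = 9.9359
CI: x̄ ± margin = 94 ± 9.9359
CI: (84.0641, 103.9359)

Answer: (84.0641, 103.9359)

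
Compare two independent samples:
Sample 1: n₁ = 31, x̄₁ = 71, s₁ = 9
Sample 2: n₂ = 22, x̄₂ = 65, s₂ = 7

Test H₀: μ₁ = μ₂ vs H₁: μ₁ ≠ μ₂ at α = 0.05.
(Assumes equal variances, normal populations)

Pooled variance: s²_p = [30×9² + 21×7²]/(51) = 67.8235
s_p = 8.2355
SE = s_p×√(1/n₁ + 1/n₂) = 8.2355×√(1/31 + 1/22) = 2.2958
t = (x̄₁ - x̄₂)/SE = (71 - 65)/2.2958 = 2.6135
df = 51, t-critical = ±2.008
Decision: reject H₀

Answer: t = 2.6135, reject H₀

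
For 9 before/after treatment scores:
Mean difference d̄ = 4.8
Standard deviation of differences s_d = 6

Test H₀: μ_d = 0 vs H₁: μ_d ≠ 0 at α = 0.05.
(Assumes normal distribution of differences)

df = n - 1 = 8
SE = s_d/√n = 6/√9 = 2.0000
t = d̄/SE = 4.8/2.0000 = 2.4000
Critical value: t_{0.025,8} = ±2.306
p-value ≈ 0.0432
Decision: reject H₀

Answer: t = 2.4000, reject H₀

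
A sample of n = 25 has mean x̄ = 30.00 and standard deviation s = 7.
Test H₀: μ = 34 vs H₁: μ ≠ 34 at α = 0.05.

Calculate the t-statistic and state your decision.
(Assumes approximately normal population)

df = n - 1 = 24
SE = s/√n = 7/√25 = 1.4000
t = (x̄ - μ₀)/SE = (30.00 - 34)/1.4000 = -2.8571
Critical value: t_{0.025,24} = ±2.064
p-value ≈ 0.0087
Decision: reject H₀

Answer: t = -2.8571, reject H₀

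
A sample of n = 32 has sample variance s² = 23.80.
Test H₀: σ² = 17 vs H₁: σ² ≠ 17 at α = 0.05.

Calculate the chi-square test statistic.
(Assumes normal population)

df = n - 1 = 31
χ² = (n-1)s²/σ₀² = 31×23.80/17 = 43.4000
Critical values: χ²_{0.975,31} = 17.539, χ²_{0.025,31} = 48.232
Rejection region: χ² < 17.539 or χ² > 48.232
Decision: fail to reject H₀

Answer: χ² = 43.4000, fail to reject H₀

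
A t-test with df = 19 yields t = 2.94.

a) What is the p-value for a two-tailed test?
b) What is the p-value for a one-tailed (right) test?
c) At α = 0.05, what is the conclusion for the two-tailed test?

Using t-distribution with df = 19:
a) Two-tailed: p = 2×P(T > 2.94) = 0.0084
b) One-tailed: p = P(T > 2.94) = 0.0042
c) 0.0084 < 0.05, reject H₀

Answer: a) 0.0084, b) 0.0042, c) reject H₀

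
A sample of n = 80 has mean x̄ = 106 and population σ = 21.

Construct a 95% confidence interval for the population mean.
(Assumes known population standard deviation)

Answer: (101.3981, 110.6019)

Derivation:
Confidence level: 95%, α = 0.05
z_0.025 = 1.960
SE = σ/√n = 21/√80 = 2.3479
Margin of error = 1.960 × 2.3479 = 4.6019
CI: x̄ ± margin = 106 ± 4.6019
CI: (101.3981, 110.6019)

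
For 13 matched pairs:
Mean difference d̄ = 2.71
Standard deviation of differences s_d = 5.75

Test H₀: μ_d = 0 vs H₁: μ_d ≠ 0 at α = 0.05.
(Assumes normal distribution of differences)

Answer: t = 1.6993, fail to reject H₀

Derivation:
df = n - 1 = 12
SE = s_d/√n = 5.75/√13 = 1.5948
t = d̄/SE = 2.71/1.5948 = 1.6993
Critical value: t_{0.025,12} = ±2.179
p-value ≈ 0.1150
Decision: fail to reject H₀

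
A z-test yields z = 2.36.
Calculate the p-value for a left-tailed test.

Answer: p-value ≈ 0.9909

Derivation:
For z = 2.36:
p = P(Z < 2.36) = Φ(2.36) = 0.9909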